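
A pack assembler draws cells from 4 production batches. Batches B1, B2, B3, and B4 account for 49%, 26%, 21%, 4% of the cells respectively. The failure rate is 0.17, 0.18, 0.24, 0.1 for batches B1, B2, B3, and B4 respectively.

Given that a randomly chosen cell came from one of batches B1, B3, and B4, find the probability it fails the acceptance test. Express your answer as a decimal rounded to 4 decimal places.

Let S = {B1, B3, B4}.
P(S) = 0.49 + 0.21 + 0.04 = 0.74.
P(F ∩ S) = 0.17·0.49 + 0.24·0.21 + 0.1·0.04 = 0.0833 + 0.0504 + 0.004 = 0.1377.
P(F | S) = 0.1377 / 0.74 = 0.186081…

0.1861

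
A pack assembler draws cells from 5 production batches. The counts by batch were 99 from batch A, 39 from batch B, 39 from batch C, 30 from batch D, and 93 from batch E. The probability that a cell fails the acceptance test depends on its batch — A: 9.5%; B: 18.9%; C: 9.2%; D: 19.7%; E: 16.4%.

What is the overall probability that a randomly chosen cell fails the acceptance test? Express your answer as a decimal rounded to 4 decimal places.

Total: 99 + 39 + 39 + 30 + 93 = 300.
P(A) = 99/300 = 0.33. P(B) = 39/300 = 0.13. P(C) = 39/300 = 0.13. P(D) = 30/300 = 0.1. P(E) = 93/300 = 0.31.
P(F) = P(F|A)·P(A) + P(F|B)·P(B) + P(F|C)·P(C) + P(F|D)·P(D) + P(F|E)·P(E)
      = 0.095·0.33 + 0.189·0.13 + 0.092·0.13 + 0.197·0.1 + 0.164·0.31
      = 0.03135 + 0.02457 + 0.01196 + 0.0197 + 0.05084 = 0.13842

0.1384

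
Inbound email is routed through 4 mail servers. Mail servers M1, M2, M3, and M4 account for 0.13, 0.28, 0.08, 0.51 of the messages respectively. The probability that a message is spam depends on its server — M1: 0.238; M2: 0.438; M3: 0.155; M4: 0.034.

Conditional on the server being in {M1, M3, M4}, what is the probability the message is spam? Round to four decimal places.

Let J = {M1, M3, M4}.
P(J) = 0.13 + 0.08 + 0.51 = 0.72.
P(S ∩ J) = 0.238·0.13 + 0.155·0.08 + 0.034·0.51 = 0.03094 + 0.0124 + 0.01734 = 0.06068.
P(S | J) = 0.06068 / 0.72 = 0.084278…

P(S|J) ≈ 0.0843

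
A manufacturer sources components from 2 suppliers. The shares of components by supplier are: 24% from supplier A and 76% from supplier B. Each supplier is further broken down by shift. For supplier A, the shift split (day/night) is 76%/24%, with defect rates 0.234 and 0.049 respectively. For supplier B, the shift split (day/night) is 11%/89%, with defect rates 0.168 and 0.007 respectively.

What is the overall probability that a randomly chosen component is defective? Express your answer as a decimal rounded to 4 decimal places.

P(D) ≈ 0.0643

P(D|A) = 0.76·0.234 + 0.24·0.049 = 0.17784 + 0.01176 = 0.1896
P(D|B) = 0.11·0.168 + 0.89·0.007 = 0.01848 + 0.00623 = 0.02471
Then overall,
P(D) = 0.24·0.1896 + 0.76·0.02471
      = 0.045504 + 0.0187796 = 0.0642836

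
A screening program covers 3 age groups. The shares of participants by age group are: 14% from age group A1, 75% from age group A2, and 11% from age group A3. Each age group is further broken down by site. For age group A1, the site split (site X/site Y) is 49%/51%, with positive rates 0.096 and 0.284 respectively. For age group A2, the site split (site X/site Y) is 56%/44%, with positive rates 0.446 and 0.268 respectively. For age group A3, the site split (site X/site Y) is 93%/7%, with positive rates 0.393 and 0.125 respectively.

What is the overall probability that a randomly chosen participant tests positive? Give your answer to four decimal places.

P(T) ≈ 0.3438

P(T|A1) = 0.49·0.096 + 0.51·0.284 = 0.04704 + 0.14484 = 0.19188
P(T|A2) = 0.56·0.446 + 0.44·0.268 = 0.24976 + 0.11792 = 0.36768
P(T|A3) = 0.93·0.393 + 0.07·0.125 = 0.36549 + 0.00875 = 0.37424
By total probability over the outer partition,
P(T) = 0.14·0.19188 + 0.75·0.36768 + 0.11·0.37424
      = 0.0268632 + 0.27576 + 0.0411664 = 0.3437896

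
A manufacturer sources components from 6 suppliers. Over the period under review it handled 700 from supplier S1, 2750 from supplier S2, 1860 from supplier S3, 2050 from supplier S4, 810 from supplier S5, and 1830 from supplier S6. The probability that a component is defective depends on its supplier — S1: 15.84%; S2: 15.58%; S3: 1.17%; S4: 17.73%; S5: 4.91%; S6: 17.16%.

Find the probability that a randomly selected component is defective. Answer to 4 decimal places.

0.1278

Total: 700 + 2750 + 1860 + 2050 + 810 + 1830 = 10000.
P(S1) = 700/10000 = 0.07. P(S2) = 2750/10000 = 0.275. P(S3) = 1860/10000 = 0.186. P(S4) = 2050/10000 = 0.205. P(S5) = 810/10000 = 0.081. P(S6) = 1830/10000 = 0.183.
By the law of total probability,
P(D) = P(D|S1)·P(S1) + P(D|S2)·P(S2) + P(D|S3)·P(S3) + P(D|S4)·P(S4) + P(D|S5)·P(S5) + P(D|S6)·P(S6)
      = 0.1584·0.07 + 0.1558·0.275 + 0.0117·0.186 + 0.1773·0.205 + 0.0491·0.081 + 0.1716·0.183
      = 0.011088 + 0.042845 + 0.0021762 + 0.0363465 + 0.0039771 + 0.0314028 = 0.1278356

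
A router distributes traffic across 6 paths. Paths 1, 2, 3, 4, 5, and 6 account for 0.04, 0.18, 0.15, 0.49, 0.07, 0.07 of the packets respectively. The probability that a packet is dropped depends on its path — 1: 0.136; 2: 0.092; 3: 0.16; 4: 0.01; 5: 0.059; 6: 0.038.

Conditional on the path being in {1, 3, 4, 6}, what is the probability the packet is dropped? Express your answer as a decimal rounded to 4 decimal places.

P(L|S) ≈ 0.0493

Let S = {1, 3, 4, 6}.
P(S) = 0.04 + 0.15 + 0.49 + 0.07 = 0.75.
P(L ∩ S) = 0.136·0.04 + 0.16·0.15 + 0.01·0.49 + 0.038·0.07 = 0.00544 + 0.024 + 0.0049 + 0.00266 = 0.037.
P(L | S) = 0.037 / 0.75 = 0.049333…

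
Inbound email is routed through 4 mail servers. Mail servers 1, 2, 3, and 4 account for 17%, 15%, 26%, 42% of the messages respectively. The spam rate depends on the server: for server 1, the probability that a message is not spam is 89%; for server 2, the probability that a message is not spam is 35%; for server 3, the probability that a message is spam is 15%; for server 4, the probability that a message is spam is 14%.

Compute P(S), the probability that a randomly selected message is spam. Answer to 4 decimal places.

P(S) ≈ 0.2140

P(S|1) = 1 − 0.89 = 0.11.
P(S|2) = 1 − 0.35 = 0.65.
P(S) = P(S|1)·P(1) + P(S|2)·P(2) + P(S|3)·P(3) + P(S|4)·P(4)
      = 0.11·0.17 + 0.65·0.15 + 0.15·0.26 + 0.14·0.42
      = 0.0187 + 0.0975 + 0.039 + 0.0588 = 0.214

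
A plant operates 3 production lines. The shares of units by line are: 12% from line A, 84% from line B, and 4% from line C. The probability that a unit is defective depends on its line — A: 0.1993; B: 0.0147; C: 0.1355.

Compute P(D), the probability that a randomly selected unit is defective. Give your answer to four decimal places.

By the law of total probability,
P(D) = P(D|A)·P(A) + P(D|B)·P(B) + P(D|C)·P(C)
      = 0.1993·0.12 + 0.0147·0.84 + 0.1355·0.04
      = 0.023916 + 0.012348 + 0.00542 = 0.041684

0.0417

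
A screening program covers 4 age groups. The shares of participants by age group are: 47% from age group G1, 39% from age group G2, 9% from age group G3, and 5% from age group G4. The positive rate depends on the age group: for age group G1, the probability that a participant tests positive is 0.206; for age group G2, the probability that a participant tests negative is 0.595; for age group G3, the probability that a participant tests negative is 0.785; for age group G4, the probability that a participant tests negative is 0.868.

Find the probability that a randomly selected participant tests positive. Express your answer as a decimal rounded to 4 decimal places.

P(T|G2) = 1 − 0.595 = 0.405.
P(T|G3) = 1 − 0.785 = 0.215.
P(T|G4) = 1 − 0.868 = 0.132.
By the law of total probability,
P(T) = P(T|G1)·P(G1) + P(T|G2)·P(G2) + P(T|G3)·P(G3) + P(T|G4)·P(G4)
      = 0.206·0.47 + 0.405·0.39 + 0.215·0.09 + 0.132·0.05
      = 0.09682 + 0.15795 + 0.01935 + 0.0066 = 0.28072

P(T) ≈ 0.2807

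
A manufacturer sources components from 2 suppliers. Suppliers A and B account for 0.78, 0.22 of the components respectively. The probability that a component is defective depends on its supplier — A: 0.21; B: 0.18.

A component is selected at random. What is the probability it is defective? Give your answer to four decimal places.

0.2034

P(D) = P(D|A)·P(A) + P(D|B)·P(B)
      = 0.21·0.78 + 0.18·0.22
      = 0.1638 + 0.0396 = 0.2034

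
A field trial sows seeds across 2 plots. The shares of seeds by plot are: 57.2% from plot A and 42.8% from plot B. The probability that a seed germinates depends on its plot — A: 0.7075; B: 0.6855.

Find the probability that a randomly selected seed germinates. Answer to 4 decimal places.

P(G) ≈ 0.6981

P(G) = P(G|A)·P(A) + P(G|B)·P(B)
      = 0.7075·0.572 + 0.6855·0.428
      = 0.40469 + 0.293394 = 0.698084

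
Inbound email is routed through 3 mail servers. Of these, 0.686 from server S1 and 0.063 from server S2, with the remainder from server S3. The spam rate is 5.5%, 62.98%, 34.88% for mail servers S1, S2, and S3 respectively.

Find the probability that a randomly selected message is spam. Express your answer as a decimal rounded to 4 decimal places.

P(S3) = 1 − (0.686 + 0.063) = 0.251.
P(S) = P(S|S1)·P(S1) + P(S|S2)·P(S2) + P(S|S3)·P(S3)
      = 0.055·0.686 + 0.6298·0.063 + 0.3488·0.251
      = 0.03773 + 0.0396774 + 0.0875488 = 0.1649562

0.1650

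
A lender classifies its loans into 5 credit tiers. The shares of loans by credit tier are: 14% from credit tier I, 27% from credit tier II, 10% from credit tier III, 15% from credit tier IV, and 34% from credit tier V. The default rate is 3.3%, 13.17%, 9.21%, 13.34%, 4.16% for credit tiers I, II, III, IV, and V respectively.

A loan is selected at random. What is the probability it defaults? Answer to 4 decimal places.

P(D) = P(D|I)·P(I) + P(D|II)·P(II) + P(D|III)·P(III) + P(D|IV)·P(IV) + P(D|V)·P(V)
      = 0.033·0.14 + 0.1317·0.27 + 0.0921·0.1 + 0.1334·0.15 + 0.0416·0.34
      = 0.00462 + 0.035559 + 0.00921 + 0.02001 + 0.014144 = 0.083543

0.0835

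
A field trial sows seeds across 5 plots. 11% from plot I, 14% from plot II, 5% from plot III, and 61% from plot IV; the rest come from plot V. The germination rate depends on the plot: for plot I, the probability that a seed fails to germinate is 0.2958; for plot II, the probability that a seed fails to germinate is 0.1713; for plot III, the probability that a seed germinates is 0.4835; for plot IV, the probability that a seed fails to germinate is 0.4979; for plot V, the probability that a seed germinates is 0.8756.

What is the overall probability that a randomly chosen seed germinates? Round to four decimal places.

P(V) = 1 − (0.11 + 0.14 + 0.05 + 0.61) = 0.09.
P(G|I) = 1 − 0.2958 = 0.7042.
P(G|II) = 1 − 0.1713 = 0.8287.
P(G|IV) = 1 − 0.4979 = 0.5021.
Summing over the partition,
P(G) = P(G|I)·P(I) + P(G|II)·P(II) + P(G|III)·P(III) + P(G|IV)·P(IV) + P(G|V)·P(V)
      = 0.7042·0.11 + 0.8287·0.14 + 0.4835·0.05 + 0.5021·0.61 + 0.8756·0.09
      = 0.077462 + 0.116018 + 0.024175 + 0.306281 + 0.078804 = 0.60274

0.6027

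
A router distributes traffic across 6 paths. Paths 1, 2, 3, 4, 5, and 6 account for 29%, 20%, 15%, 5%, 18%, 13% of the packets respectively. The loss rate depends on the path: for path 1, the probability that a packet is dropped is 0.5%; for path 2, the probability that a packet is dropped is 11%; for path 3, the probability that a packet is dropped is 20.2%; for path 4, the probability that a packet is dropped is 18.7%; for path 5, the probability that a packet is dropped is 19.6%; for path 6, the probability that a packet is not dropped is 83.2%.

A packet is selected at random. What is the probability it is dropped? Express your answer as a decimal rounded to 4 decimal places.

0.1202

P(L|6) = 1 − 0.832 = 0.168.
P(L) = P(L|1)·P(1) + P(L|2)·P(2) + P(L|3)·P(3) + P(L|4)·P(4) + P(L|5)·P(5) + P(L|6)·P(6)
      = 0.005·0.29 + 0.11·0.2 + 0.202·0.15 + 0.187·0.05 + 0.196·0.18 + 0.168·0.13
      = 0.00145 + 0.022 + 0.0303 + 0.00935 + 0.03528 + 0.02184 = 0.12022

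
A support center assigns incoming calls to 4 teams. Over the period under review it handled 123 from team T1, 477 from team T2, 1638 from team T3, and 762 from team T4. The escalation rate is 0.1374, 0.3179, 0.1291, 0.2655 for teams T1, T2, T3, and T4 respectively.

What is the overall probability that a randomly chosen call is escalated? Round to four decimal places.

Total: 123 + 477 + 1638 + 762 = 3000.
P(T1) = 123/3000 = 0.041. P(T2) = 477/3000 = 0.159. P(T3) = 1638/3000 = 0.546. P(T4) = 762/3000 = 0.254.
Summing over the partition,
P(E) = P(E|T1)·P(T1) + P(E|T2)·P(T2) + P(E|T3)·P(T3) + P(E|T4)·P(T4)
      = 0.1374·0.041 + 0.3179·0.159 + 0.1291·0.546 + 0.2655·0.254
      = 0.0056334 + 0.0505461 + 0.0704886 + 0.067437 = 0.1941051

0.1941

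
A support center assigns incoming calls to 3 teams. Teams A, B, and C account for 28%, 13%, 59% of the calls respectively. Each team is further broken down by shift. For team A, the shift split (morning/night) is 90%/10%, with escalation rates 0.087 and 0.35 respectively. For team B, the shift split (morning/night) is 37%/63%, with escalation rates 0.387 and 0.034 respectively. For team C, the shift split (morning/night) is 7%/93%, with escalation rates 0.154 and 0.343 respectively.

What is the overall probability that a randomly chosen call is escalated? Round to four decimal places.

P(E|A) = 0.9·0.087 + 0.1·0.35 = 0.0783 + 0.035 = 0.1133
P(E|B) = 0.37·0.387 + 0.63·0.034 = 0.14319 + 0.02142 = 0.16461
P(E|C) = 0.07·0.154 + 0.93·0.343 = 0.01078 + 0.31899 = 0.32977
Then overall,
P(E) = 0.28·0.1133 + 0.13·0.16461 + 0.59·0.32977
      = 0.031724 + 0.0213993 + 0.1945643 = 0.2476876

P(E) ≈ 0.2477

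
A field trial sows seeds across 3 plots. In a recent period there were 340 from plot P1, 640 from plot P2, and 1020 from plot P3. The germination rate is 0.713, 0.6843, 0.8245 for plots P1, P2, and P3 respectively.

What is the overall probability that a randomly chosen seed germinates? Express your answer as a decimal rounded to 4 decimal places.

Total: 340 + 640 + 1020 = 2000.
P(P1) = 340/2000 = 0.17. P(P2) = 640/2000 = 0.32. P(P3) = 1020/2000 = 0.51.
P(G) = P(G|P1)·P(P1) + P(G|P2)·P(P2) + P(G|P3)·P(P3)
      = 0.713·0.17 + 0.6843·0.32 + 0.8245·0.51
      = 0.12121 + 0.218976 + 0.420495 = 0.760681

P(G) ≈ 0.7607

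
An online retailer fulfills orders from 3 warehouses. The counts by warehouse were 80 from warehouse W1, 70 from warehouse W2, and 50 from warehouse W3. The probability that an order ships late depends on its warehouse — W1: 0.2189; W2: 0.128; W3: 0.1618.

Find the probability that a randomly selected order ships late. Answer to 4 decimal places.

P(L) ≈ 0.1728

Total: 80 + 70 + 50 = 200.
P(W1) = 80/200 = 0.4. P(W2) = 70/200 = 0.35. P(W3) = 50/200 = 0.25.
P(L) = P(L|W1)·P(W1) + P(L|W2)·P(W2) + P(L|W3)·P(W3)
      = 0.2189·0.4 + 0.128·0.35 + 0.1618·0.25
      = 0.08756 + 0.0448 + 0.04045 = 0.17281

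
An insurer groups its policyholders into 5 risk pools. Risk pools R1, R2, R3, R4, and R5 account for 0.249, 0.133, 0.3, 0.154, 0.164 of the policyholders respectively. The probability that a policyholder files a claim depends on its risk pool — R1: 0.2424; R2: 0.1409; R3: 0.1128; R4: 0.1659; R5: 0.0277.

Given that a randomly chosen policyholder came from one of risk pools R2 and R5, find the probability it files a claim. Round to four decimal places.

Let S = {R2, R5}.
P(S) = 0.133 + 0.164 = 0.297.
P(C ∩ S) = 0.1409·0.133 + 0.0277·0.164 = 0.0187397 + 0.0045428 = 0.0232825.
P(C | S) = 0.0232825 / 0.297 = 0.078392…

0.0784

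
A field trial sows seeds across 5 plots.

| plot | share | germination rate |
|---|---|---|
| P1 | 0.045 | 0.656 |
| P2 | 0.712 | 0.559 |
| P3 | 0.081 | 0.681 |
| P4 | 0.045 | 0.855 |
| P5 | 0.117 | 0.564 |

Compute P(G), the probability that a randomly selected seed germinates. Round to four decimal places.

Summing over the partition,
P(G) = P(G|P1)·P(P1) + P(G|P2)·P(P2) + P(G|P3)·P(P3) + P(G|P4)·P(P4) + P(G|P5)·P(P5)
      = 0.656·0.045 + 0.559·0.712 + 0.681·0.081 + 0.855·0.045 + 0.564·0.117
      = 0.02952 + 0.398008 + 0.055161 + 0.038475 + 0.065988 = 0.587152

P(G) ≈ 0.5872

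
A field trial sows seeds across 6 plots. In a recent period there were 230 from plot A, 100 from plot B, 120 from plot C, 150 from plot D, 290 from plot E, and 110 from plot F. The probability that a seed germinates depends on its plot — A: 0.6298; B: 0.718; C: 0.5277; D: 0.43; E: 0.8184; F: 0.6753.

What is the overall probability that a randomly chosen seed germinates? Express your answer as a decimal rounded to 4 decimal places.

Total: 230 + 100 + 120 + 150 + 290 + 110 = 1000.
P(A) = 230/1000 = 0.23. P(B) = 100/1000 = 0.1. P(C) = 120/1000 = 0.12. P(D) = 150/1000 = 0.15. P(E) = 290/1000 = 0.29. P(F) = 110/1000 = 0.11.
Summing over the partition,
P(G) = P(G|A)·P(A) + P(G|B)·P(B) + P(G|C)·P(C) + P(G|D)·P(D) + P(G|E)·P(E) + P(G|F)·P(F)
      = 0.6298·0.23 + 0.718·0.1 + 0.5277·0.12 + 0.43·0.15 + 0.8184·0.29 + 0.6753·0.11
      = 0.144854 + 0.0718 + 0.063324 + 0.0645 + 0.237336 + 0.074283 = 0.656097

P(G) ≈ 0.6561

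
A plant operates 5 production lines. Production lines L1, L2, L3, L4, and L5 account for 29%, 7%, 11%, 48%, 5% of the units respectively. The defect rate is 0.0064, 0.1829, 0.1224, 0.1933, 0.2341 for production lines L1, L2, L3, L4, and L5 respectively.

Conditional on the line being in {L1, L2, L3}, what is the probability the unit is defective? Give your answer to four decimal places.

P(D|S) ≈ 0.0598

Let S = {L1, L2, L3}.
P(S) = 0.29 + 0.07 + 0.11 = 0.47.
P(D ∩ S) = 0.0064·0.29 + 0.1829·0.07 + 0.1224·0.11 = 0.001856 + 0.012803 + 0.013464 = 0.028123.
P(D | S) = 0.028123 / 0.47 = 0.059836…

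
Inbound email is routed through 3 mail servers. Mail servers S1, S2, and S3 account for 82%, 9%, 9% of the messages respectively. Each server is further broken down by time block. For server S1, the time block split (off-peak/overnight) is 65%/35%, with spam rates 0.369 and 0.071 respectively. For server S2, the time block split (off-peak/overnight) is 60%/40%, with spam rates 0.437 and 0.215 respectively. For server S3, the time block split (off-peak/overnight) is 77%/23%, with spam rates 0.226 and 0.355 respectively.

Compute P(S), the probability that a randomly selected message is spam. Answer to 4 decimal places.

P(S|S1) = 0.65·0.369 + 0.35·0.071 = 0.23985 + 0.02485 = 0.2647
P(S|S2) = 0.6·0.437 + 0.4·0.215 = 0.2622 + 0.086 = 0.3482
P(S|S3) = 0.77·0.226 + 0.23·0.355 = 0.17402 + 0.08165 = 0.25567
By total probability over the outer partition,
P(S) = 0.82·0.2647 + 0.09·0.3482 + 0.09·0.25567
      = 0.217054 + 0.031338 + 0.0230103 = 0.2714023

0.2714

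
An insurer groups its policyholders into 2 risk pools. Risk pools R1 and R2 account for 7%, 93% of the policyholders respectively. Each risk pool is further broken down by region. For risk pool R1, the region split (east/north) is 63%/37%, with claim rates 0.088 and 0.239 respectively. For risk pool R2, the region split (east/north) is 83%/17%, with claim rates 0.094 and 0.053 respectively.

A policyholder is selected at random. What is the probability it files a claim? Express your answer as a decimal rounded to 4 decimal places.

P(C) ≈ 0.0910

P(C|R1) = 0.63·0.088 + 0.37·0.239 = 0.05544 + 0.08843 = 0.14387
P(C|R2) = 0.83·0.094 + 0.17·0.053 = 0.07802 + 0.00901 = 0.08703
Then overall,
P(C) = 0.07·0.14387 + 0.93·0.08703
      = 0.0100709 + 0.0809379 = 0.0910088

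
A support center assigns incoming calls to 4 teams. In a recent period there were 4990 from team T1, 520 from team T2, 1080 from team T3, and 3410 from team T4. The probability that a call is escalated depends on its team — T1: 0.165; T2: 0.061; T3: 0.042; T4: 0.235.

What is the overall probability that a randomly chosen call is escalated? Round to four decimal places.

0.1702

Total: 4990 + 520 + 1080 + 3410 = 10000.
P(T1) = 4990/10000 = 0.499. P(T2) = 520/10000 = 0.052. P(T3) = 1080/10000 = 0.108. P(T4) = 3410/10000 = 0.341.
P(E) = P(E|T1)·P(T1) + P(E|T2)·P(T2) + P(E|T3)·P(T3) + P(E|T4)·P(T4)
      = 0.165·0.499 + 0.061·0.052 + 0.042·0.108 + 0.235·0.341
      = 0.082335 + 0.003172 + 0.004536 + 0.080135 = 0.170178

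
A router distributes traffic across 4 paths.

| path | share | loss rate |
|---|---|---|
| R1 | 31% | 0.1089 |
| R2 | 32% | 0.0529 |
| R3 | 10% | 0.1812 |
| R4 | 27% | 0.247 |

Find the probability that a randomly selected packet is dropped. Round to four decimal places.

0.1355

P(L) = P(L|R1)·P(R1) + P(L|R2)·P(R2) + P(L|R3)·P(R3) + P(L|R4)·P(R4)
      = 0.1089·0.31 + 0.0529·0.32 + 0.1812·0.1 + 0.247·0.27
      = 0.033759 + 0.016928 + 0.01812 + 0.06669 = 0.135497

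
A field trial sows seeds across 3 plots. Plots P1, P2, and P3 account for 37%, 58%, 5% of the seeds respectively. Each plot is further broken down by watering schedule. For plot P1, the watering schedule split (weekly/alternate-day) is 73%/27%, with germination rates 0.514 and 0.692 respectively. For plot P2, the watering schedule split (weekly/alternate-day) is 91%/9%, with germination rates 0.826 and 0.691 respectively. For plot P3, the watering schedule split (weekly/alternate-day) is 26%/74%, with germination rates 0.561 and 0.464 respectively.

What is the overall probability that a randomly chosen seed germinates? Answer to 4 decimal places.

0.7045

P(G|P1) = 0.73·0.514 + 0.27·0.692 = 0.37522 + 0.18684 = 0.56206
P(G|P2) = 0.91·0.826 + 0.09·0.691 = 0.75166 + 0.06219 = 0.81385
P(G|P3) = 0.26·0.561 + 0.74·0.464 = 0.14586 + 0.34336 = 0.48922
By total probability over the outer partition,
P(G) = 0.37·0.56206 + 0.58·0.81385 + 0.05·0.48922
      = 0.2079622 + 0.472033 + 0.024461 = 0.7044562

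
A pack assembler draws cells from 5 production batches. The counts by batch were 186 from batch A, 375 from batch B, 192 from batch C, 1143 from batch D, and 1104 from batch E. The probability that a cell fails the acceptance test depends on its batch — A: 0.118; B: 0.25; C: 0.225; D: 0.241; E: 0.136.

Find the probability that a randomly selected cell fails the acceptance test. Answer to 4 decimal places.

P(F) ≈ 0.1948

Total: 186 + 375 + 192 + 1143 + 1104 = 3000.
P(A) = 186/3000 = 0.062. P(B) = 375/3000 = 0.125. P(C) = 192/3000 = 0.064. P(D) = 1143/3000 = 0.381. P(E) = 1104/3000 = 0.368.
P(F) = P(F|A)·P(A) + P(F|B)·P(B) + P(F|C)·P(C) + P(F|D)·P(D) + P(F|E)·P(E)
      = 0.118·0.062 + 0.25·0.125 + 0.225·0.064 + 0.241·0.381 + 0.136·0.368
      = 0.007316 + 0.03125 + 0.0144 + 0.091821 + 0.050048 = 0.194835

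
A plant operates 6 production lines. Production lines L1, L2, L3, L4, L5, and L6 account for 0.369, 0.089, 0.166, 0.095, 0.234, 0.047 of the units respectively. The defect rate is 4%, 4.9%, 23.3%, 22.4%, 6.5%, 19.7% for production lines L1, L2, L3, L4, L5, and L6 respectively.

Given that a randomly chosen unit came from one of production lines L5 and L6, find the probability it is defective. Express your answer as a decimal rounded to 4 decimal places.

Let S = {L5, L6}.
P(S) = 0.234 + 0.047 = 0.281.
P(D ∩ S) = 0.065·0.234 + 0.197·0.047 = 0.01521 + 0.009259 = 0.024469.
P(D | S) = 0.024469 / 0.281 = 0.087078…

0.0871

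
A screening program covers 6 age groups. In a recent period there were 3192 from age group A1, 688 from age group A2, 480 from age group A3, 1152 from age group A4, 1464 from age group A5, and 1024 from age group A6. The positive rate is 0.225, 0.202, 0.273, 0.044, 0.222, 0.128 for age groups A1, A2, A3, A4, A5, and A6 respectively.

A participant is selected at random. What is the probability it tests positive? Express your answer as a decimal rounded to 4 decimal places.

Total: 3192 + 688 + 480 + 1152 + 1464 + 1024 = 8000.
P(A1) = 3192/8000 = 0.399. P(A2) = 688/8000 = 0.086. P(A3) = 480/8000 = 0.06. P(A4) = 1152/8000 = 0.144. P(A5) = 1464/8000 = 0.183. P(A6) = 1024/8000 = 0.128.
P(T) = P(T|A1)·P(A1) + P(T|A2)·P(A2) + P(T|A3)·P(A3) + P(T|A4)·P(A4) + P(T|A5)·P(A5) + P(T|A6)·P(A6)
      = 0.225·0.399 + 0.202·0.086 + 0.273·0.06 + 0.044·0.144 + 0.222·0.183 + 0.128·0.128
      = 0.089775 + 0.017372 + 0.01638 + 0.006336 + 0.040626 + 0.016384 = 0.186873

0.1869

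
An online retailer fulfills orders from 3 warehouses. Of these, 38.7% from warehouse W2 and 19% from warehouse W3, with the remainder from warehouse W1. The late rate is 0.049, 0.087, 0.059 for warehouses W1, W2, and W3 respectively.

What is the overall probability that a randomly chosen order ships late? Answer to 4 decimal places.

P(W1) = 1 − (0.387 + 0.19) = 0.423.
By the law of total probability,
P(L) = P(L|W1)·P(W1) + P(L|W2)·P(W2) + P(L|W3)·P(W3)
      = 0.049·0.423 + 0.087·0.387 + 0.059·0.19
      = 0.020727 + 0.033669 + 0.01121 = 0.065606

P(L) ≈ 0.0656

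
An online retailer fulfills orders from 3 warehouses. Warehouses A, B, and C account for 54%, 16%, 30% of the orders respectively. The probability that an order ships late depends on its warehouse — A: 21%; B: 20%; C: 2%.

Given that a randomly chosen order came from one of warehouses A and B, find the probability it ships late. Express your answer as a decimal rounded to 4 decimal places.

P(L|S) ≈ 0.2077

Let S = {A, B}.
P(S) = 0.54 + 0.16 = 0.7.
P(L ∩ S) = 0.21·0.54 + 0.2·0.16 = 0.1134 + 0.032 = 0.1454.
P(L | S) = 0.1454 / 0.7 = 0.207714…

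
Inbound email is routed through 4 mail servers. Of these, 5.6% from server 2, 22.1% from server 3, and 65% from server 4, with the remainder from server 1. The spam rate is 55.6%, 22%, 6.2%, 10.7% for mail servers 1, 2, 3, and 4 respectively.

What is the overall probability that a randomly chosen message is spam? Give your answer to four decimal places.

P(1) = 1 − (0.056 + 0.221 + 0.65) = 0.073.
P(S) = P(S|1)·P(1) + P(S|2)·P(2) + P(S|3)·P(3) + P(S|4)·P(4)
      = 0.556·0.073 + 0.22·0.056 + 0.062·0.221 + 0.107·0.65
      = 0.040588 + 0.01232 + 0.013702 + 0.06955 = 0.13616

P(S) ≈ 0.1362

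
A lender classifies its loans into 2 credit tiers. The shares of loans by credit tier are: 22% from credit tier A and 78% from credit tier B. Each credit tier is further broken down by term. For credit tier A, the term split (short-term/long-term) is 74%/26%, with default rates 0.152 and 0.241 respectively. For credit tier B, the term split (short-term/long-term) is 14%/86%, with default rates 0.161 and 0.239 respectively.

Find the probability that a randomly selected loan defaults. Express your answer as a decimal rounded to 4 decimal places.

P(D) ≈ 0.2164

P(D|A) = 0.74·0.152 + 0.26·0.241 = 0.11248 + 0.06266 = 0.17514
P(D|B) = 0.14·0.161 + 0.86·0.239 = 0.02254 + 0.20554 = 0.22808
By total probability over the outer partition,
P(D) = 0.22·0.17514 + 0.78·0.22808
      = 0.0385308 + 0.1779024 = 0.2164332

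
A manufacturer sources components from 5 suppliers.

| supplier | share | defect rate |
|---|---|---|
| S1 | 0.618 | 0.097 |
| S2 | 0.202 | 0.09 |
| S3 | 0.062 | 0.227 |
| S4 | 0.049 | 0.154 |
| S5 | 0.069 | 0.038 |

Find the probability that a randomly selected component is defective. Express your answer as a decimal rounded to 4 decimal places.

0.1024

P(D) = P(D|S1)·P(S1) + P(D|S2)·P(S2) + P(D|S3)·P(S3) + P(D|S4)·P(S4) + P(D|S5)·P(S5)
      = 0.097·0.618 + 0.09·0.202 + 0.227·0.062 + 0.154·0.049 + 0.038·0.069
      = 0.059946 + 0.01818 + 0.014074 + 0.007546 + 0.002622 = 0.102368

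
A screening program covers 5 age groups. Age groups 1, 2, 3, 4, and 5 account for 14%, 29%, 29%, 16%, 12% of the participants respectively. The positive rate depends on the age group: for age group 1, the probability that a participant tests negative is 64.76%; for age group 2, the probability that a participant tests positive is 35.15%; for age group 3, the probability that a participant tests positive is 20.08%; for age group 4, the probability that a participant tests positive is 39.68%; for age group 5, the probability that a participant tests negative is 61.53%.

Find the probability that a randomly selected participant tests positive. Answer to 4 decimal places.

P(T|1) = 1 − 0.6476 = 0.3524.
P(T|5) = 1 − 0.6153 = 0.3847.
P(T) = P(T|1)·P(1) + P(T|2)·P(2) + P(T|3)·P(3) + P(T|4)·P(4) + P(T|5)·P(5)
      = 0.3524·0.14 + 0.3515·0.29 + 0.2008·0.29 + 0.3968·0.16 + 0.3847·0.12
      = 0.049336 + 0.101935 + 0.058232 + 0.063488 + 0.046164 = 0.319155

P(T) ≈ 0.3192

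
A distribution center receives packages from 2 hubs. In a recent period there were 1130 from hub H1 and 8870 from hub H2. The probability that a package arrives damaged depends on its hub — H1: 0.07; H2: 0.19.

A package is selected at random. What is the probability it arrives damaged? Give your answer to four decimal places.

Total: 1130 + 8870 = 10000.
P(H1) = 1130/10000 = 0.113. P(H2) = 8870/10000 = 0.887.
Using total probability over the partition,
P(D) = P(D|H1)·P(H1) + P(D|H2)·P(H2)
      = 0.07·0.113 + 0.19·0.887
      = 0.00791 + 0.16853 = 0.17644

0.1764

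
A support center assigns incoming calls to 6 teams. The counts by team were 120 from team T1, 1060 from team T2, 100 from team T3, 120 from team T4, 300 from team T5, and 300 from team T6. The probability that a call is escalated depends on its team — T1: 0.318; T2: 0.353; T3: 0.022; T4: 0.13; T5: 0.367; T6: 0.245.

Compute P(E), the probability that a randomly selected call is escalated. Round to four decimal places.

Total: 120 + 1060 + 100 + 120 + 300 + 300 = 2000.
P(T1) = 120/2000 = 0.06. P(T2) = 1060/2000 = 0.53. P(T3) = 100/2000 = 0.05. P(T4) = 120/2000 = 0.06. P(T5) = 300/2000 = 0.15. P(T6) = 300/2000 = 0.15.
P(E) = P(E|T1)·P(T1) + P(E|T2)·P(T2) + P(E|T3)·P(T3) + P(E|T4)·P(T4) + P(E|T5)·P(T5) + P(E|T6)·P(T6)
      = 0.318·0.06 + 0.353·0.53 + 0.022·0.05 + 0.13·0.06 + 0.367·0.15 + 0.245·0.15
      = 0.01908 + 0.18709 + 0.0011 + 0.0078 + 0.05505 + 0.03675 = 0.30687

0.3069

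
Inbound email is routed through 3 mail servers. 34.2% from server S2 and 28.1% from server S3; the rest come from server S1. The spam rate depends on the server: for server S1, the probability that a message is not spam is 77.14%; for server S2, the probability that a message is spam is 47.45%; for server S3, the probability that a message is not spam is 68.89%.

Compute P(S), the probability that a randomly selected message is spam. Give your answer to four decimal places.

P(S) ≈ 0.3359

P(S1) = 1 − (0.342 + 0.281) = 0.377.
P(S|S1) = 1 − 0.7714 = 0.2286.
P(S|S3) = 1 − 0.6889 = 0.3111.
P(S) = P(S|S1)·P(S1) + P(S|S2)·P(S2) + P(S|S3)·P(S3)
      = 0.2286·0.377 + 0.4745·0.342 + 0.3111·0.281
      = 0.0861822 + 0.162279 + 0.0874191 = 0.3358803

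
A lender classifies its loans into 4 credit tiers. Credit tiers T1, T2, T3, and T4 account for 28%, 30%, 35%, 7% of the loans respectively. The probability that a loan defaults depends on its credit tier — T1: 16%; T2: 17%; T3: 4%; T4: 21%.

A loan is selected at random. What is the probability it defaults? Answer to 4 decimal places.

P(D) = P(D|T1)·P(T1) + P(D|T2)·P(T2) + P(D|T3)·P(T3) + P(D|T4)·P(T4)
      = 0.16·0.28 + 0.17·0.3 + 0.04·0.35 + 0.21·0.07
      = 0.0448 + 0.051 + 0.014 + 0.0147 = 0.1245

0.1245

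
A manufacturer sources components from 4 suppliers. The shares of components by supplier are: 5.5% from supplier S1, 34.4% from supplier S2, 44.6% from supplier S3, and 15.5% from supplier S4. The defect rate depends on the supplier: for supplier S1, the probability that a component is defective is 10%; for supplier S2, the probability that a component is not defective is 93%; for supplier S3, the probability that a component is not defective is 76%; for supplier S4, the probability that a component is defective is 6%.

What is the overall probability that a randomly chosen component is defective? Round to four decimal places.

P(D|S2) = 1 − 0.93 = 0.07.
P(D|S3) = 1 − 0.76 = 0.24.
By the law of total probability,
P(D) = P(D|S1)·P(S1) + P(D|S2)·P(S2) + P(D|S3)·P(S3) + P(D|S4)·P(S4)
      = 0.1·0.055 + 0.07·0.344 + 0.24·0.446 + 0.06·0.155
      = 0.0055 + 0.02408 + 0.10704 + 0.0093 = 0.14592

0.1459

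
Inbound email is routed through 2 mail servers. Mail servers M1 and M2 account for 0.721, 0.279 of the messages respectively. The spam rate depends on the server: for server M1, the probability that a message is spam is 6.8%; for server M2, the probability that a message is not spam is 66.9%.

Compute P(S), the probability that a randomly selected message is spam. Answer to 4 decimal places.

0.1414

P(S|M2) = 1 − 0.669 = 0.331.
P(S) = P(S|M1)·P(M1) + P(S|M2)·P(M2)
      = 0.068·0.721 + 0.331·0.279
      = 0.049028 + 0.092349 = 0.141377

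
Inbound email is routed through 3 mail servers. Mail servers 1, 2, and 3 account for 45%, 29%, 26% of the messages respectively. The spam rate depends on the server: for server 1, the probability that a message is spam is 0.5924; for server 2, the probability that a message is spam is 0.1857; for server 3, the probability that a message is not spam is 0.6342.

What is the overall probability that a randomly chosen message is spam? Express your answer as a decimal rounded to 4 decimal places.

P(S|3) = 1 − 0.6342 = 0.3658.
P(S) = P(S|1)·P(1) + P(S|2)·P(2) + P(S|3)·P(3)
      = 0.5924·0.45 + 0.1857·0.29 + 0.3658·0.26
      = 0.26658 + 0.053853 + 0.095108 = 0.415541

0.4155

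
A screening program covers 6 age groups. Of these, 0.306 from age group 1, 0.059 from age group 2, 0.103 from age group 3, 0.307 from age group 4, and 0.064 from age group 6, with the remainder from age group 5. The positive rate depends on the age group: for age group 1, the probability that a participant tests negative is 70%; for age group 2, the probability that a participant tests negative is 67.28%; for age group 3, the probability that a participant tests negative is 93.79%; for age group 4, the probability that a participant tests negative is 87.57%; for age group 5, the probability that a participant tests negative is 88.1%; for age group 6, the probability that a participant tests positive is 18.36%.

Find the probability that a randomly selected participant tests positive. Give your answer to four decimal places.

P(5) = 1 − (0.306 + 0.059 + 0.103 + 0.307 + 0.064) = 0.161.
P(T|1) = 1 − 0.7 = 0.3.
P(T|2) = 1 − 0.6728 = 0.3272.
P(T|3) = 1 − 0.9379 = 0.0621.
P(T|4) = 1 − 0.8757 = 0.1243.
P(T|5) = 1 − 0.881 = 0.119.
Summing over the partition,
P(T) = P(T|1)·P(1) + P(T|2)·P(2) + P(T|3)·P(3) + P(T|4)·P(4) + P(T|5)·P(5) + P(T|6)·P(6)
      = 0.3·0.306 + 0.3272·0.059 + 0.0621·0.103 + 0.1243·0.307 + 0.119·0.161 + 0.1836·0.064
      = 0.0918 + 0.0193048 + 0.0063963 + 0.0381601 + 0.019159 + 0.0117504 = 0.1865706

P(T) ≈ 0.1866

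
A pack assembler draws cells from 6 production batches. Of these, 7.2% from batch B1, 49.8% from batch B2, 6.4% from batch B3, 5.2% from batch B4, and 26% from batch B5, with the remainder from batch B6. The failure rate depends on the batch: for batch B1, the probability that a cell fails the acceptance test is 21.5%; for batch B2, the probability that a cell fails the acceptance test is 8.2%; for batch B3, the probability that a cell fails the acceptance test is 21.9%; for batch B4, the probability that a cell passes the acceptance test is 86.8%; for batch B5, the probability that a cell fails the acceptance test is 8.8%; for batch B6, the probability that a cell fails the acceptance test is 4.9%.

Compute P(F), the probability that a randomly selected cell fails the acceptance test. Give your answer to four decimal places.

P(B6) = 1 − (0.072 + 0.498 + 0.064 + 0.052 + 0.26) = 0.054.
P(F|B4) = 1 − 0.868 = 0.132.
P(F) = P(F|B1)·P(B1) + P(F|B2)·P(B2) + P(F|B3)·P(B3) + P(F|B4)·P(B4) + P(F|B5)·P(B5) + P(F|B6)·P(B6)
      = 0.215·0.072 + 0.082·0.498 + 0.219·0.064 + 0.132·0.052 + 0.088·0.26 + 0.049·0.054
      = 0.01548 + 0.040836 + 0.014016 + 0.006864 + 0.02288 + 0.002646 = 0.102722

0.1027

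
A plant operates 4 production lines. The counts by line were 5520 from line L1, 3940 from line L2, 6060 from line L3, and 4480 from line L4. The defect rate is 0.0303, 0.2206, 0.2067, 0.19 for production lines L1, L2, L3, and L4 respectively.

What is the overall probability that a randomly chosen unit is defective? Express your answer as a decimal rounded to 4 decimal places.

P(D) ≈ 0.1570

Total: 5520 + 3940 + 6060 + 4480 = 20000.
P(L1) = 5520/20000 = 0.276. P(L2) = 3940/20000 = 0.197. P(L3) = 6060/20000 = 0.303. P(L4) = 4480/20000 = 0.224.
Summing over the partition,
P(D) = P(D|L1)·P(L1) + P(D|L2)·P(L2) + P(D|L3)·P(L3) + P(D|L4)·P(L4)
      = 0.0303·0.276 + 0.2206·0.197 + 0.2067·0.303 + 0.19·0.224
      = 0.0083628 + 0.0434582 + 0.0626301 + 0.04256 = 0.1570111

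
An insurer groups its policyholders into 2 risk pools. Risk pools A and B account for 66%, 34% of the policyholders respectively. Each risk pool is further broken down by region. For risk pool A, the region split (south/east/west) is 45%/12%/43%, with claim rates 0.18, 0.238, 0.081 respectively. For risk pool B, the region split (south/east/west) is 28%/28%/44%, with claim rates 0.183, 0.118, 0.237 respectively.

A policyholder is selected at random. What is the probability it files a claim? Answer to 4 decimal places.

P(C|A) = 0.45·0.18 + 0.12·0.238 + 0.43·0.081 = 0.081 + 0.02856 + 0.03483 = 0.14439
P(C|B) = 0.28·0.183 + 0.28·0.118 + 0.44·0.237 = 0.05124 + 0.03304 + 0.10428 = 0.18856
Then overall,
P(C) = 0.66·0.14439 + 0.34·0.18856
      = 0.0952974 + 0.0641104 = 0.1594078

0.1594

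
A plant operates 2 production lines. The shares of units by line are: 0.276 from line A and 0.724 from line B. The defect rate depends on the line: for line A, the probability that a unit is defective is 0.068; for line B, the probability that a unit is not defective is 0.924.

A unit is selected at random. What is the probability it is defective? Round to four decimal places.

0.0738

P(D|B) = 1 − 0.924 = 0.076.
P(D) = P(D|A)·P(A) + P(D|B)·P(B)
      = 0.068·0.276 + 0.076·0.724
      = 0.018768 + 0.055024 = 0.073792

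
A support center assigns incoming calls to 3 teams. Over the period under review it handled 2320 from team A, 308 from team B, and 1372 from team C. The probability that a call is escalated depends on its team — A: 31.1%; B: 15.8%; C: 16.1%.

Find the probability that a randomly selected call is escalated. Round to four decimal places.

P(E) ≈ 0.2478

Total: 2320 + 308 + 1372 = 4000.
P(A) = 2320/4000 = 0.58. P(B) = 308/4000 = 0.077. P(C) = 1372/4000 = 0.343.
P(E) = P(E|A)·P(A) + P(E|B)·P(B) + P(E|C)·P(C)
      = 0.311·0.58 + 0.158·0.077 + 0.161·0.343
      = 0.18038 + 0.012166 + 0.055223 = 0.247769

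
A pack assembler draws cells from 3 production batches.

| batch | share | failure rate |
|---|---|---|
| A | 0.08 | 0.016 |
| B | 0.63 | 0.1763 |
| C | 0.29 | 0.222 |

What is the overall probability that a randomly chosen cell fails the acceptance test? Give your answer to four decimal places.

0.1767

P(F) = P(F|A)·P(A) + P(F|B)·P(B) + P(F|C)·P(C)
      = 0.016·0.08 + 0.1763·0.63 + 0.222·0.29
      = 0.00128 + 0.111069 + 0.06438 = 0.176729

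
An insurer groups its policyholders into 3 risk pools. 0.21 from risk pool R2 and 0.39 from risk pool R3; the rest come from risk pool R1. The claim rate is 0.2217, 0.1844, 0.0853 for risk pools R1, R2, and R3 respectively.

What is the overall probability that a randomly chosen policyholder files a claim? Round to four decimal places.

0.1607

P(R1) = 1 − (0.21 + 0.39) = 0.4.
Using total probability over the partition,
P(C) = P(C|R1)·P(R1) + P(C|R2)·P(R2) + P(C|R3)·P(R3)
      = 0.2217·0.4 + 0.1844·0.21 + 0.0853·0.39
      = 0.08868 + 0.038724 + 0.033267 = 0.160671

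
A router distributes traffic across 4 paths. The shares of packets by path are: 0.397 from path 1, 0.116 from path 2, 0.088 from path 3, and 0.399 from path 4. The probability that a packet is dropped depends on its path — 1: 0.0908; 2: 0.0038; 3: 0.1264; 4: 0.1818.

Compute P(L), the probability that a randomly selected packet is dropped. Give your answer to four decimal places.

Using total probability over the partition,
P(L) = P(L|1)·P(1) + P(L|2)·P(2) + P(L|3)·P(3) + P(L|4)·P(4)
      = 0.0908·0.397 + 0.0038·0.116 + 0.1264·0.088 + 0.1818·0.399
      = 0.0360476 + 0.0004408 + 0.0111232 + 0.0725382 = 0.1201498

P(L) ≈ 0.1201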